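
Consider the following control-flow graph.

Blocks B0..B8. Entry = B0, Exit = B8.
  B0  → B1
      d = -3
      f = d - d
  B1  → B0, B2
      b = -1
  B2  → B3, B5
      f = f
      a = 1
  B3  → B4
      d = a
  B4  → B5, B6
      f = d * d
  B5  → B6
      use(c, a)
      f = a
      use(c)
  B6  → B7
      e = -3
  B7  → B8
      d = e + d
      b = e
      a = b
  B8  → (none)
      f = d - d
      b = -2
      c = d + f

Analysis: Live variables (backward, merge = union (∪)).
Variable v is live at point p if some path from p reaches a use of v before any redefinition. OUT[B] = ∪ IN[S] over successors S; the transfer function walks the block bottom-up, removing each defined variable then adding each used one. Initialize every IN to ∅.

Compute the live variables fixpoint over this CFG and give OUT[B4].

Answer: {a, c, d}

Trace:
Fixpoint table:
  B0: | IN={c} | OUT={c, d, f}
  B1: | IN={c, d, f} | OUT={c, d, f}
  B2: | IN={c, d, f} | OUT={a, c, d}
  B3: | IN={a, c} | OUT={a, c, d}
  B4: | IN={a, c, d} | OUT={a, c, d}
  B5: | IN={a, c, d} | OUT={d}
  B6: | IN={d} | OUT={d, e}
  B7: | IN={d, e} | OUT={d}
  B8: | IN={d} | OUT={}

Merge at B4: OUT[B4] = IN[B5] ⊔ IN[B6] = {a, c, d}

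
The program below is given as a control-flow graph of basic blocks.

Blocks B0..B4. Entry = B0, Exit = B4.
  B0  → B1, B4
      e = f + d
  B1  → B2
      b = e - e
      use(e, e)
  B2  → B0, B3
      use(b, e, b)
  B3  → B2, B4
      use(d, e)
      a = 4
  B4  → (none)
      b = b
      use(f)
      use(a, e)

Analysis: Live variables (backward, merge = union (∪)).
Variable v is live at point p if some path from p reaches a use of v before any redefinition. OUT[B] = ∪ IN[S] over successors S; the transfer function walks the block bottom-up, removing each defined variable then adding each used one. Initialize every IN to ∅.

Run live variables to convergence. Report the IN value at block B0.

Answer: {a, b, d, f}

Derivation:
Per-block solution:
  B0:  IN={a, b, d, f}  OUT={a, b, d, e, f}
  B1:  IN={a, d, e, f}  OUT={a, b, d, e, f}
  B2:  IN={a, b, d, e, f}  OUT={a, b, d, e, f}
  B3:  IN={b, d, e, f}  OUT={a, b, d, e, f}
  B4:  IN={a, b, e, f}  OUT={}

Merge at B0: OUT[B0] = IN[B1] ⊔ IN[B4] = {a, b, d, e, f}
Applying B0's transfer function to that OUT value gives IN[B0] (row B0 above).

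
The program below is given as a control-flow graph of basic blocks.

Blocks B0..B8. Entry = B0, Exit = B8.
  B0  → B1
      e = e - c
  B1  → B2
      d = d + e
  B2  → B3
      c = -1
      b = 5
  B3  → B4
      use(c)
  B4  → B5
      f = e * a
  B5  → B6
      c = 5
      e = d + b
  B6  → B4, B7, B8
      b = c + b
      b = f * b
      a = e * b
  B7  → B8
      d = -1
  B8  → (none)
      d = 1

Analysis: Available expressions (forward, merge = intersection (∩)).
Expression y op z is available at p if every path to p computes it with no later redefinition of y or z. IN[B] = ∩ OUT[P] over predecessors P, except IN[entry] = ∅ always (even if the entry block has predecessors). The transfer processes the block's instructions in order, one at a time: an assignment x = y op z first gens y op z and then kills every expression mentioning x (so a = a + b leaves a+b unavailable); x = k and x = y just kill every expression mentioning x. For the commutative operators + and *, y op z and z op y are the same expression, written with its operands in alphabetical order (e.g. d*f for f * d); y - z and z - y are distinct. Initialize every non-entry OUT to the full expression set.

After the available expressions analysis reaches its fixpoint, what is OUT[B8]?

Answer: {b*e}

Working:
Fixpoint table:
  B0:  IN={}  OUT={}
  B1:  IN={}  OUT={}
  B2:  IN={}  OUT={}
  B3:  IN={}  OUT={}
  B4:  IN={}  OUT={a*e}
  B5:  IN={a*e}  OUT={b+d}
  B6:  IN={b+d}  OUT={b*e}
  B7:  IN={b*e}  OUT={b*e}
  B8:  IN={b*e}  OUT={b*e}

Merge at B8: IN[B8] = OUT[B6] ∩ OUT[B7] = {b*e}
Applying B8's transfer function to that IN value gives OUT[B8] (row B8 above).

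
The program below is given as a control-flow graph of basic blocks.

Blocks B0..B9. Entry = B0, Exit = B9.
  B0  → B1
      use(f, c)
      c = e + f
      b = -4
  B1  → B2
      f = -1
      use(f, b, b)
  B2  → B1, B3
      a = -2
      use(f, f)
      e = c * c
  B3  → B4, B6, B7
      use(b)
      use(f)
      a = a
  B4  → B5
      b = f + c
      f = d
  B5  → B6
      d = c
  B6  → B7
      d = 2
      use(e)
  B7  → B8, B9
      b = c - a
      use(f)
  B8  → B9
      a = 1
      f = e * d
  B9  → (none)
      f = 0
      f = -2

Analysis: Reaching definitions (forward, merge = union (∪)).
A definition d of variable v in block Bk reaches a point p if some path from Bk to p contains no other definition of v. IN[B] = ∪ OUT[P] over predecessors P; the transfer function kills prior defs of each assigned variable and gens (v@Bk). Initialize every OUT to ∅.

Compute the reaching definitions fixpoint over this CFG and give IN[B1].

Answer: {a@B2, b@B0, c@B0, e@B2, f@B1}

Trace:
Per-block solution:
  B0:   IN={}   OUT={b@B0, c@B0}
  B1:   IN={a@B2, b@B0, c@B0, e@B2, f@B1}   OUT={a@B2, b@B0, c@B0, e@B2, f@B1}
  B2:   IN={a@B2, b@B0, c@B0, e@B2, f@B1}   OUT={a@B2, b@B0, c@B0, e@B2, f@B1}
  B3:   IN={a@B2, b@B0, c@B0, e@B2, f@B1}   OUT={a@B3, b@B0, c@B0, e@B2, f@B1}
  B4:   IN={a@B3, b@B0, c@B0, e@B2, f@B1}   OUT={a@B3, b@B4, c@B0, e@B2, f@B4}
  B5:   IN={a@B3, b@B4, c@B0, e@B2, f@B4}   OUT={a@B3, b@B4, c@B0, d@B5, e@B2, f@B4}
  B6:   IN={a@B3, b@B0, b@B4, c@B0, d@B5, e@B2, f@B1, f@B4}   OUT={a@B3, b@B0, b@B4, c@B0, d@B6, e@B2, f@B1, f@B4}
  B7:   IN={a@B3, b@B0, b@B4, c@B0, d@B6, e@B2, f@B1, f@B4}   OUT={a@B3, b@B7, c@B0, d@B6, e@B2, f@B1, f@B4}
  B8:   IN={a@B3, b@B7, c@B0, d@B6, e@B2, f@B1, f@B4}   OUT={a@B8, b@B7, c@B0, d@B6, e@B2, f@B8}
  B9:   IN={a@B3, a@B8, b@B7, c@B0, d@B6, e@B2, f@B1, f@B4, f@B8}   OUT={a@B3, a@B8, b@B7, c@B0, d@B6, e@B2, f@B9}

Merge at B1: IN[B1] = OUT[B0] ⊔ OUT[B2] = {a@B2, b@B0, c@B0, e@B2, f@B1}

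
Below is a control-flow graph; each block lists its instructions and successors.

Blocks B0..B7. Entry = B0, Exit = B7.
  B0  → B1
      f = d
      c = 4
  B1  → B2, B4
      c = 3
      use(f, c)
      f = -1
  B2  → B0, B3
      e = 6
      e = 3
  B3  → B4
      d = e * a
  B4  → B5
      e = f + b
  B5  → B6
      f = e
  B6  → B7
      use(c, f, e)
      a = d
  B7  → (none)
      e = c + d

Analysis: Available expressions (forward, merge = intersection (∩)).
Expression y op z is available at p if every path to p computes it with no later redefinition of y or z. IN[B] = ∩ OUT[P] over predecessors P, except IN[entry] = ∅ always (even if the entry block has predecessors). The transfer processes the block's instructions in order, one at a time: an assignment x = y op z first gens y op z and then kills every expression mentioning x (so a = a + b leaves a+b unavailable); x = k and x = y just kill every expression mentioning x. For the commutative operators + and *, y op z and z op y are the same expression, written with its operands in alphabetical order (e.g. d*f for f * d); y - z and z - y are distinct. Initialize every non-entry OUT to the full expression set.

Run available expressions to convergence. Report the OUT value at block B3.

Per-block solution:
  B0:  IN={}  OUT={}
  B1:  IN={}  OUT={}
  B2:  IN={}  OUT={}
  B3:  IN={}  OUT={a*e}
  B4:  IN={}  OUT={b+f}
  B5:  IN={b+f}  OUT={}
  B6:  IN={}  OUT={}
  B7:  IN={}  OUT={c+d}

Merge at B3: IN[B3] = OUT[B2] = {}
Applying B3's transfer function to that IN value gives OUT[B3] (row B3 above).

Answer: {a*e}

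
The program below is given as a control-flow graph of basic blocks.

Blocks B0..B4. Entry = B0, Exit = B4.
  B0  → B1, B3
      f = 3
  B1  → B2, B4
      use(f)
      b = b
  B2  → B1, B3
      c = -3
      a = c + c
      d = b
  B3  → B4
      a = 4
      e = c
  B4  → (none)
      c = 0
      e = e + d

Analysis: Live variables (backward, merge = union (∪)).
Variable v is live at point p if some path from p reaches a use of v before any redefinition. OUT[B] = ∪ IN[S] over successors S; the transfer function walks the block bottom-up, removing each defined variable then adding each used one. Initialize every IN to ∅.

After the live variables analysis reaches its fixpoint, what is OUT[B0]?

Answer: {b, c, d, e, f}

Working:
Fixpoint table:
  B0:  IN={b, c, d, e}  OUT={b, c, d, e, f}
  B1:  IN={b, d, e, f}  OUT={b, d, e, f}
  B2:  IN={b, e, f}  OUT={b, c, d, e, f}
  B3:  IN={c, d}  OUT={d, e}
  B4:  IN={d, e}  OUT={}

Merge at B0: OUT[B0] = IN[B1] ⊔ IN[B3] = {b, c, d, e, f}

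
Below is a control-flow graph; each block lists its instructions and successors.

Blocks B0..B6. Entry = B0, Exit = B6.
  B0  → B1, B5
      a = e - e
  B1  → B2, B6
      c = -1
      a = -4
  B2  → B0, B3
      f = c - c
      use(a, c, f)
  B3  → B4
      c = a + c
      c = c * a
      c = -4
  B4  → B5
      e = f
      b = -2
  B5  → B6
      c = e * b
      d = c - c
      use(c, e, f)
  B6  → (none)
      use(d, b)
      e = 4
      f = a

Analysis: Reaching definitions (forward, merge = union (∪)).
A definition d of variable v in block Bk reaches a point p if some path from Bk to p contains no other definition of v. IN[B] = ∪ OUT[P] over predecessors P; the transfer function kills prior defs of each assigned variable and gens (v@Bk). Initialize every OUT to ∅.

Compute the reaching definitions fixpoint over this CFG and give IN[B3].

Answer: {a@B1, c@B1, f@B2}

Derivation:
Converged values:
  B0:  IN={a@B1, c@B1, f@B2}  OUT={a@B0, c@B1, f@B2}
  B1:  IN={a@B0, c@B1, f@B2}  OUT={a@B1, c@B1, f@B2}
  B2:  IN={a@B1, c@B1, f@B2}  OUT={a@B1, c@B1, f@B2}
  B3:  IN={a@B1, c@B1, f@B2}  OUT={a@B1, c@B3, f@B2}
  B4:  IN={a@B1, c@B3, f@B2}  OUT={a@B1, b@B4, c@B3, e@B4, f@B2}
  B5:  IN={a@B0, a@B1, b@B4, c@B1, c@B3, e@B4, f@B2}  OUT={a@B0, a@B1, b@B4, c@B5, d@B5, e@B4, f@B2}
  B6:  IN={a@B0, a@B1, b@B4, c@B1, c@B5, d@B5, e@B4, f@B2}  OUT={a@B0, a@B1, b@B4, c@B1, c@B5, d@B5, e@B6, f@B6}

Merge at B3: IN[B3] = OUT[B2] = {a@B1, c@B1, f@B2}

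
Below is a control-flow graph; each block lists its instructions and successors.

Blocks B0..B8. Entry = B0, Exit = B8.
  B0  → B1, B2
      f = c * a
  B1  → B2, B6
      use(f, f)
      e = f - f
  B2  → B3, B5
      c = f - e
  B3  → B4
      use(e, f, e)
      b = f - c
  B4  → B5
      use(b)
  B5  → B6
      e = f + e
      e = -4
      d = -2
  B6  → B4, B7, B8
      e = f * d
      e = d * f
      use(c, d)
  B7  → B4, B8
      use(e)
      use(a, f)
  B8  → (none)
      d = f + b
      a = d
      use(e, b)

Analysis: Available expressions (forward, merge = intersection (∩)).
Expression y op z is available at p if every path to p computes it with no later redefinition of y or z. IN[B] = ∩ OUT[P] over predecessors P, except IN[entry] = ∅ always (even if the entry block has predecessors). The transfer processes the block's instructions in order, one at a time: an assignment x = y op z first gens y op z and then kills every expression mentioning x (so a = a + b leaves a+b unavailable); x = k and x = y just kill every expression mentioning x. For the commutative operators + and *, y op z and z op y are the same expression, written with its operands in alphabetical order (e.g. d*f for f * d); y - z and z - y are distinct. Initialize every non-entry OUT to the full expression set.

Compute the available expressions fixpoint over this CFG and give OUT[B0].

Answer: {a*c}

Derivation:
Converged values:
  B0:  IN={}  OUT={a*c}
  B1:  IN={a*c}  OUT={a*c, f-f}
  B2:  IN={a*c}  OUT={f-e}
  B3:  IN={f-e}  OUT={f-c, f-e}
  B4:  IN={}  OUT={}
  B5:  IN={}  OUT={}
  B6:  IN={}  OUT={d*f}
  B7:  IN={d*f}  OUT={d*f}
  B8:  IN={d*f}  OUT={b+f}

B0 is the boundary node: IN[B0] = {}
Applying B0's transfer function to that IN value gives OUT[B0] (row B0 above).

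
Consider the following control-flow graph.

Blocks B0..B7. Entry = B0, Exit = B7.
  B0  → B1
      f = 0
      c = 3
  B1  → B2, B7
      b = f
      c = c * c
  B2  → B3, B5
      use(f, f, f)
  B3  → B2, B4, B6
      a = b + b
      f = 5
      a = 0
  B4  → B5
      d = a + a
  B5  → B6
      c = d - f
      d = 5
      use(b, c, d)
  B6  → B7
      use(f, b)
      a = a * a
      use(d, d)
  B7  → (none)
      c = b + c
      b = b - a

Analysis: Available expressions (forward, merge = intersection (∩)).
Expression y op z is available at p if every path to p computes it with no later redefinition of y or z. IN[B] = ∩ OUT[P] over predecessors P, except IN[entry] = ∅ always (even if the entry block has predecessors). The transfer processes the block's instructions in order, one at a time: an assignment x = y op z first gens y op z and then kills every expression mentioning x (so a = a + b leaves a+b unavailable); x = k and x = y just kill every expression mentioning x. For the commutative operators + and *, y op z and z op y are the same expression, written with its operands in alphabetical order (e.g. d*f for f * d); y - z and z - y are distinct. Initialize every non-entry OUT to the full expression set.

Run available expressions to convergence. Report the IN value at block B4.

Fixpoint table:
  B0:   IN={}   OUT={}
  B1:   IN={}   OUT={}
  B2:   IN={}   OUT={}
  B3:   IN={}   OUT={b+b}
  B4:   IN={b+b}   OUT={a+a, b+b}
  B5:   IN={}   OUT={}
  B6:   IN={}   OUT={}
  B7:   IN={}   OUT={}

Merge at B4: IN[B4] = OUT[B3] = {b+b}

Answer: {b+b}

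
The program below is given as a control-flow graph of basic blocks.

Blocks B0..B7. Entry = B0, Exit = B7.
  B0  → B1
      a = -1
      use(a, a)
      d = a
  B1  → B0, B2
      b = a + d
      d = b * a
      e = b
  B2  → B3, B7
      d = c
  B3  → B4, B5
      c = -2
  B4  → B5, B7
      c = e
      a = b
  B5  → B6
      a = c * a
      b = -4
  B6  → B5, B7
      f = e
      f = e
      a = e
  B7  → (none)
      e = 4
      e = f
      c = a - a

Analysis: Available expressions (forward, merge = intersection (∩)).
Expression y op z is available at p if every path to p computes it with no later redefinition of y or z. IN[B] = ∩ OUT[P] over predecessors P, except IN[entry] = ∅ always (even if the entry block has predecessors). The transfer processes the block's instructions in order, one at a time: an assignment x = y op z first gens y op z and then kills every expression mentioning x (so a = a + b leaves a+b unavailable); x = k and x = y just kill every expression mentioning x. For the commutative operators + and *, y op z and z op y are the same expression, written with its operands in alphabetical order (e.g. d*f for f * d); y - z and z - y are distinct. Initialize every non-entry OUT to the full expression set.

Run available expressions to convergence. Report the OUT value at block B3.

Answer: {a*b}

Trace:
Per-block solution:
  B0: | IN={} | OUT={}
  B1: | IN={} | OUT={a*b}
  B2: | IN={a*b} | OUT={a*b}
  B3: | IN={a*b} | OUT={a*b}
  B4: | IN={a*b} | OUT={}
  B5: | IN={} | OUT={}
  B6: | IN={} | OUT={}
  B7: | IN={} | OUT={a-a}

Merge at B3: IN[B3] = OUT[B2] = {a*b}
Applying B3's transfer function to that IN value gives OUT[B3] (row B3 above).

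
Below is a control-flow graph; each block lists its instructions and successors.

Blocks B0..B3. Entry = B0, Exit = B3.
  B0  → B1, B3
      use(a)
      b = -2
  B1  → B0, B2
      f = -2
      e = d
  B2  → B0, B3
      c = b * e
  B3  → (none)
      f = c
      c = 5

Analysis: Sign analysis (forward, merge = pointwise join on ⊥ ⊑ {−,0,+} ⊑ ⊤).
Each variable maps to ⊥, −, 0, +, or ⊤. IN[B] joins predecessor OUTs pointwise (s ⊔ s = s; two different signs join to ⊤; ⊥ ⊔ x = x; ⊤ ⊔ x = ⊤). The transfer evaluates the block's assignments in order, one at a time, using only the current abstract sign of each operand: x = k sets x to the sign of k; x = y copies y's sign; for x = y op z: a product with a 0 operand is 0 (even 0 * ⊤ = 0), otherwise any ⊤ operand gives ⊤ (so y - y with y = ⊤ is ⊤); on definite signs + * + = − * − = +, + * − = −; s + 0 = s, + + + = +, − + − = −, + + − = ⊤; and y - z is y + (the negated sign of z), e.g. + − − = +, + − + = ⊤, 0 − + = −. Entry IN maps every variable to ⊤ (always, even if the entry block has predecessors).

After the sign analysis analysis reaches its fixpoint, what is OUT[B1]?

Answer: {a: ⊤, b: -, c: ⊤, d: ⊤, e: ⊤, f: -}

Working:
Per-block solution:
  B0: | IN=(all ⊤) | OUT={b:-; rest ⊤}
  B1: | IN={b:-; rest ⊤} | OUT={b:-, f:-; rest ⊤}
  B2: | IN={b:-, f:-; rest ⊤} | OUT={b:-, f:-; rest ⊤}
  B3: | IN={b:-; rest ⊤} | OUT={b:-, c:+; rest ⊤}

Merge at B1: IN[B1] = OUT[B0] = {a: ⊤, b: -, c: ⊤, d: ⊤, e: ⊤, f: ⊤}
Applying B1's transfer function to that IN value gives OUT[B1] (row B1 above).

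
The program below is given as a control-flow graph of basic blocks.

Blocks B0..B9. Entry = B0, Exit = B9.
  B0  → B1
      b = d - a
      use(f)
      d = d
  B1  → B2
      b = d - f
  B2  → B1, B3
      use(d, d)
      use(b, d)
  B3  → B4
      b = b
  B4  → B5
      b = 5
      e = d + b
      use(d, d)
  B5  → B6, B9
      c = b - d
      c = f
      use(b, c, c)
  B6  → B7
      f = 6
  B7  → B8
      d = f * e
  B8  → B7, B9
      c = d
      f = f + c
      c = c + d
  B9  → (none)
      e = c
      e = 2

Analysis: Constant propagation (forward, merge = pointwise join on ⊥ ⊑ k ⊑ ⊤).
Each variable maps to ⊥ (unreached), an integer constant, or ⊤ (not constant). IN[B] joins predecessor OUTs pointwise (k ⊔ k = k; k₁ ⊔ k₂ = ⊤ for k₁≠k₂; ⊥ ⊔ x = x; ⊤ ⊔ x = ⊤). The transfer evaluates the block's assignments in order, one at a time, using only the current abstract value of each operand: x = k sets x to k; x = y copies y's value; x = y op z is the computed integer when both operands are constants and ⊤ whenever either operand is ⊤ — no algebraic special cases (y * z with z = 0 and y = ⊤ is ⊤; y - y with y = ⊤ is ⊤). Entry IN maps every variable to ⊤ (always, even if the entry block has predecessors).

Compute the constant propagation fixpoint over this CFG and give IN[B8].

Per-block solution:
  B0:   IN=(all ⊤)   OUT=(all ⊤)
  B1:   IN=(all ⊤)   OUT=(all ⊤)
  B2:   IN=(all ⊤)   OUT=(all ⊤)
  B3:   IN=(all ⊤)   OUT=(all ⊤)
  B4:   IN=(all ⊤)   OUT={b:5; rest ⊤}
  B5:   IN={b:5; rest ⊤}   OUT={b:5; rest ⊤}
  B6:   IN={b:5; rest ⊤}   OUT={b:5, f:6; rest ⊤}
  B7:   IN={b:5; rest ⊤}   OUT={b:5; rest ⊤}
  B8:   IN={b:5; rest ⊤}   OUT={b:5; rest ⊤}
  B9:   IN={b:5; rest ⊤}   OUT={b:5, e:2; rest ⊤}

Merge at B8: IN[B8] = OUT[B7] = {a: ⊤, b: 5, c: ⊤, d: ⊤, e: ⊤, f: ⊤}

Answer: {a: ⊤, b: 5, c: ⊤, d: ⊤, e: ⊤, f: ⊤}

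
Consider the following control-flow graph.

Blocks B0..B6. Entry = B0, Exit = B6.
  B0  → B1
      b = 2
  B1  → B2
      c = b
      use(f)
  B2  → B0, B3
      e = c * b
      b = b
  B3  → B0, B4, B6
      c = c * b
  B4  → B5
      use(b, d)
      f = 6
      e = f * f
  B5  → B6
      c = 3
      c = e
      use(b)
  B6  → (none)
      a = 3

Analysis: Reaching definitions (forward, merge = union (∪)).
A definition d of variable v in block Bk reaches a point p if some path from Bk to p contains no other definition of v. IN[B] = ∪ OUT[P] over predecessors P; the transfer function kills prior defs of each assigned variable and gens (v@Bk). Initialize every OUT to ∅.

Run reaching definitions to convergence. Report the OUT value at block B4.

Answer: {b@B2, c@B3, e@B4, f@B4}

Trace:
Per-block solution:
  B0:  IN={b@B2, c@B1, c@B3, e@B2}  OUT={b@B0, c@B1, c@B3, e@B2}
  B1:  IN={b@B0, c@B1, c@B3, e@B2}  OUT={b@B0, c@B1, e@B2}
  B2:  IN={b@B0, c@B1, e@B2}  OUT={b@B2, c@B1, e@B2}
  B3:  IN={b@B2, c@B1, e@B2}  OUT={b@B2, c@B3, e@B2}
  B4:  IN={b@B2, c@B3, e@B2}  OUT={b@B2, c@B3, e@B4, f@B4}
  B5:  IN={b@B2, c@B3, e@B4, f@B4}  OUT={b@B2, c@B5, e@B4, f@B4}
  B6:  IN={b@B2, c@B3, c@B5, e@B2, e@B4, f@B4}  OUT={a@B6, b@B2, c@B3, c@B5, e@B2, e@B4, f@B4}

Merge at B4: IN[B4] = OUT[B3] = {b@B2, c@B3, e@B2}
Applying B4's transfer function to that IN value gives OUT[B4] (row B4 above).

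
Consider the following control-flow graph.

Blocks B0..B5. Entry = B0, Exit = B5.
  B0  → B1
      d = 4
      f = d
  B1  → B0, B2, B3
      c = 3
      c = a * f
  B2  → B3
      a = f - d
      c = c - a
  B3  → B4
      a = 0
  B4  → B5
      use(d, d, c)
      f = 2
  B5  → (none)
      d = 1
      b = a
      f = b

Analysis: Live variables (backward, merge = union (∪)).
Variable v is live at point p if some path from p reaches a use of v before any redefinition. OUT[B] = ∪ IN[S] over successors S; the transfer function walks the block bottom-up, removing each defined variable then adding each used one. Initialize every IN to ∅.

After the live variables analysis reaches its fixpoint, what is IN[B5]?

Answer: {a}

Derivation:
Fixpoint table:
  B0:   IN={a}   OUT={a, d, f}
  B1:   IN={a, d, f}   OUT={a, c, d, f}
  B2:   IN={c, d, f}   OUT={c, d}
  B3:   IN={c, d}   OUT={a, c, d}
  B4:   IN={a, c, d}   OUT={a}
  B5:   IN={a}   OUT={}

B5 is the boundary node: OUT[B5] = {}
Applying B5's transfer function to that OUT value gives IN[B5] (row B5 above).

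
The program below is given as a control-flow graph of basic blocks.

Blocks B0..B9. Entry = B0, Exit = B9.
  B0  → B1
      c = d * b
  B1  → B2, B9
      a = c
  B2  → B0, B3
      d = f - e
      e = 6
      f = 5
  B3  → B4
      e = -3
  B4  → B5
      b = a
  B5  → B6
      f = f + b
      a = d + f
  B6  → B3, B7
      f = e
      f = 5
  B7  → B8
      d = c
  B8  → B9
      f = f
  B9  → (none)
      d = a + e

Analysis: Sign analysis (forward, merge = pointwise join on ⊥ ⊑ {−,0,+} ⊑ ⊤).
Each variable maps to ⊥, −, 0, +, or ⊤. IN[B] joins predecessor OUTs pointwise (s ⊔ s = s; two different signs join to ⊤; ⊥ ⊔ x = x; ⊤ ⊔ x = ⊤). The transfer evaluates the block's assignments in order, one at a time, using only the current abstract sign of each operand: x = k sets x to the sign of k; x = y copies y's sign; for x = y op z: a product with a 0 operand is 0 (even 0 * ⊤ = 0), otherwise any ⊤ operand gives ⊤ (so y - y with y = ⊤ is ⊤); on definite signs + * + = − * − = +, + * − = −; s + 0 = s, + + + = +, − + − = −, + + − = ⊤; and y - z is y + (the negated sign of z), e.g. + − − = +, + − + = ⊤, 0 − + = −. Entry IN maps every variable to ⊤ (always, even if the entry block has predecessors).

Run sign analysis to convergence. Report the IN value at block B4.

Answer: {a: ⊤, b: ⊤, c: ⊤, d: ⊤, e: -, f: +}

Derivation:
Converged values:
  B0:  IN=(all ⊤)  OUT=(all ⊤)
  B1:  IN=(all ⊤)  OUT=(all ⊤)
  B2:  IN=(all ⊤)  OUT={e:+, f:+; rest ⊤}
  B3:  IN={f:+; rest ⊤}  OUT={e:-, f:+; rest ⊤}
  B4:  IN={e:-, f:+; rest ⊤}  OUT={e:-, f:+; rest ⊤}
  B5:  IN={e:-, f:+; rest ⊤}  OUT={e:-; rest ⊤}
  B6:  IN={e:-; rest ⊤}  OUT={e:-, f:+; rest ⊤}
  B7:  IN={e:-, f:+; rest ⊤}  OUT={e:-, f:+; rest ⊤}
  B8:  IN={e:-, f:+; rest ⊤}  OUT={e:-, f:+; rest ⊤}
  B9:  IN=(all ⊤)  OUT=(all ⊤)

Merge at B4: IN[B4] = OUT[B3] = {a: ⊤, b: ⊤, c: ⊤, d: ⊤, e: -, f: +}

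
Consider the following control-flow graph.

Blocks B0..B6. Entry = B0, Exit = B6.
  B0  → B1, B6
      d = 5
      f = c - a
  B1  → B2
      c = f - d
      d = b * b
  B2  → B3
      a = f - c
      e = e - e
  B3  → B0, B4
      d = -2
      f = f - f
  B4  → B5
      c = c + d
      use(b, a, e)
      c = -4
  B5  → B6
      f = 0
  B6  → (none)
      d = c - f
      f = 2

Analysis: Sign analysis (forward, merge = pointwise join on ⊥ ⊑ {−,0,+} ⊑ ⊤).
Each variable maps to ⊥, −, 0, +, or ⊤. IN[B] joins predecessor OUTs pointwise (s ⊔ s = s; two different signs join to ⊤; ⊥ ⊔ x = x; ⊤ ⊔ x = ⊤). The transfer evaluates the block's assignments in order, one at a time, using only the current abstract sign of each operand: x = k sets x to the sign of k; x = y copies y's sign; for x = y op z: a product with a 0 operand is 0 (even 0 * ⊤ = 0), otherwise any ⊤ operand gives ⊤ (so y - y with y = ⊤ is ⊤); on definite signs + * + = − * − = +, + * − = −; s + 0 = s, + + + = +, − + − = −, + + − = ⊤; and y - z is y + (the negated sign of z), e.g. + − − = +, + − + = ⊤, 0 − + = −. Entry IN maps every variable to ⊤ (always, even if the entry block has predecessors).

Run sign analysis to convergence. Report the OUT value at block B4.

Fixpoint table:
  B0:  IN=(all ⊤)  OUT={d:+; rest ⊤}
  B1:  IN={d:+; rest ⊤}  OUT=(all ⊤)
  B2:  IN=(all ⊤)  OUT=(all ⊤)
  B3:  IN=(all ⊤)  OUT={d:-; rest ⊤}
  B4:  IN={d:-; rest ⊤}  OUT={c:-, d:-; rest ⊤}
  B5:  IN={c:-, d:-; rest ⊤}  OUT={c:-, d:-, f:0; rest ⊤}
  B6:  IN=(all ⊤)  OUT={f:+; rest ⊤}

Merge at B4: IN[B4] = OUT[B3] = {a: ⊤, b: ⊤, c: ⊤, d: -, e: ⊤, f: ⊤}
Applying B4's transfer function to that IN value gives OUT[B4] (row B4 above).

Answer: {a: ⊤, b: ⊤, c: -, d: -, e: ⊤, f: ⊤}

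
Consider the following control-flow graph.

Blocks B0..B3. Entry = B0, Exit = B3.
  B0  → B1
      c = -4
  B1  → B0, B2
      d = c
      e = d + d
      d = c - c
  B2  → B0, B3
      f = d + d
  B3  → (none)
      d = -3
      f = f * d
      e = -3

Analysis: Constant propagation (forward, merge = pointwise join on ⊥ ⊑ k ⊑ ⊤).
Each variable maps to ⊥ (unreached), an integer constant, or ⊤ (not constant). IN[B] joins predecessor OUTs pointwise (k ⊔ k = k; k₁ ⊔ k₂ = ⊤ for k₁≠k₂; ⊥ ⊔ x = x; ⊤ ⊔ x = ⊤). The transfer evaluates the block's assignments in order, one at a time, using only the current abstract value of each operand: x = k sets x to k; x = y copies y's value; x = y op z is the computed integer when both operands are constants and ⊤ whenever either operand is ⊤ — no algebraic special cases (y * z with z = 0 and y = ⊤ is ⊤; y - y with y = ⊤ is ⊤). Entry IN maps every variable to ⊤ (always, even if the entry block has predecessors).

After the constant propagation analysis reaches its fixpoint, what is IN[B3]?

Fixpoint table:
  B0:  IN=(all ⊤)  OUT={c:-4; rest ⊤}
  B1:  IN={c:-4; rest ⊤}  OUT={c:-4, d:0, e:-8; rest ⊤}
  B2:  IN={c:-4, d:0, e:-8; rest ⊤}  OUT={c:-4, d:0, e:-8, f:0; rest ⊤}
  B3:  IN={c:-4, d:0, e:-8, f:0; rest ⊤}  OUT={c:-4, d:-3, e:-3, f:0; rest ⊤}

Merge at B3: IN[B3] = OUT[B2] = {a: ⊤, b: ⊤, c: -4, d: 0, e: -8, f: 0}

Answer: {a: ⊤, b: ⊤, c: -4, d: 0, e: -8, f: 0}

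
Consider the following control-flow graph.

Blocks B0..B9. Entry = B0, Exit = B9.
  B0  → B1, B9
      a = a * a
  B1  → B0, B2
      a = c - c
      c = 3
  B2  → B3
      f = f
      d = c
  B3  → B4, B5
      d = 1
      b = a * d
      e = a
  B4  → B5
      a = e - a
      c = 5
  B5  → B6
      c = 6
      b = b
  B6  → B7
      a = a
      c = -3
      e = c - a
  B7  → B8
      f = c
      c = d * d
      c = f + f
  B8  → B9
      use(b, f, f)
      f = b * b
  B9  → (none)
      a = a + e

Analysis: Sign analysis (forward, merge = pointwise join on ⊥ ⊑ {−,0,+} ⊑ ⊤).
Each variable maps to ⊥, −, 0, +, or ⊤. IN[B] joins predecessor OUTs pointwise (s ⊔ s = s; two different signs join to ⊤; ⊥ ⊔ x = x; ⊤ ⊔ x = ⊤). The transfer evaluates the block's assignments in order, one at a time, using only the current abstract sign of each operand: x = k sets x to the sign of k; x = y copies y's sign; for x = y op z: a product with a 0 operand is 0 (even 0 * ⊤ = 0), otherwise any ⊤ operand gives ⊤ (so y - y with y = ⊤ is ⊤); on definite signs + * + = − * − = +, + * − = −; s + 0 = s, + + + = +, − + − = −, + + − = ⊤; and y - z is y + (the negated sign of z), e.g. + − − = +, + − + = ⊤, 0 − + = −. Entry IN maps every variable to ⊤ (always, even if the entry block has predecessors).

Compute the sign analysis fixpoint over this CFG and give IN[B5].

Per-block solution:
  B0: | IN=(all ⊤) | OUT=(all ⊤)
  B1: | IN=(all ⊤) | OUT={c:+; rest ⊤}
  B2: | IN={c:+; rest ⊤} | OUT={c:+, d:+; rest ⊤}
  B3: | IN={c:+, d:+; rest ⊤} | OUT={c:+, d:+; rest ⊤}
  B4: | IN={c:+, d:+; rest ⊤} | OUT={c:+, d:+; rest ⊤}
  B5: | IN={c:+, d:+; rest ⊤} | OUT={c:+, d:+; rest ⊤}
  B6: | IN={c:+, d:+; rest ⊤} | OUT={c:-, d:+; rest ⊤}
  B7: | IN={c:-, d:+; rest ⊤} | OUT={c:-, d:+, f:-; rest ⊤}
  B8: | IN={c:-, d:+, f:-; rest ⊤} | OUT={c:-, d:+; rest ⊤}
  B9: | IN=(all ⊤) | OUT=(all ⊤)

Merge at B5: IN[B5] = OUT[B3] ⊔ OUT[B4] = {a: ⊤, b: ⊤, c: +, d: +, e: ⊤, f: ⊤}

Answer: {a: ⊤, b: ⊤, c: +, d: +, e: ⊤, f: ⊤}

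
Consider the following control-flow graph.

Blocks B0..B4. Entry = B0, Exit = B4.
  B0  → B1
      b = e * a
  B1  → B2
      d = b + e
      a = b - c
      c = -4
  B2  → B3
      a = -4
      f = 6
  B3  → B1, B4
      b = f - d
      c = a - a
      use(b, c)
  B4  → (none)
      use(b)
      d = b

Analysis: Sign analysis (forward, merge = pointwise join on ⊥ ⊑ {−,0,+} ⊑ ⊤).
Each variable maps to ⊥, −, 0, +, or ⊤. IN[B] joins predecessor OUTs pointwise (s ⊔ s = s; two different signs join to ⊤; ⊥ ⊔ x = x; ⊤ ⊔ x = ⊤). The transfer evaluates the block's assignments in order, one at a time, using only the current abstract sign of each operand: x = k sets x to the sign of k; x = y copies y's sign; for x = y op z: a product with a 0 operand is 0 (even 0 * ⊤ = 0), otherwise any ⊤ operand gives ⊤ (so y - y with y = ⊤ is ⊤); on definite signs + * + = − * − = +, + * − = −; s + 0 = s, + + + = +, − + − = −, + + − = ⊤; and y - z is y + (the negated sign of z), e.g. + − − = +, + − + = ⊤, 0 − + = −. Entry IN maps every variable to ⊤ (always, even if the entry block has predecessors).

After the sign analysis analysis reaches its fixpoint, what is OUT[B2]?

Per-block solution:
  B0:  IN=(all ⊤)  OUT=(all ⊤)
  B1:  IN=(all ⊤)  OUT={c:-; rest ⊤}
  B2:  IN={c:-; rest ⊤}  OUT={a:-, c:-, f:+; rest ⊤}
  B3:  IN={a:-, c:-, f:+; rest ⊤}  OUT={a:-, f:+; rest ⊤}
  B4:  IN={a:-, f:+; rest ⊤}  OUT={a:-, f:+; rest ⊤}

Merge at B2: IN[B2] = OUT[B1] = {a: ⊤, b: ⊤, c: -, d: ⊤, e: ⊤, f: ⊤}
Applying B2's transfer function to that IN value gives OUT[B2] (row B2 above).

Answer: {a: -, b: ⊤, c: -, d: ⊤, e: ⊤, f: +}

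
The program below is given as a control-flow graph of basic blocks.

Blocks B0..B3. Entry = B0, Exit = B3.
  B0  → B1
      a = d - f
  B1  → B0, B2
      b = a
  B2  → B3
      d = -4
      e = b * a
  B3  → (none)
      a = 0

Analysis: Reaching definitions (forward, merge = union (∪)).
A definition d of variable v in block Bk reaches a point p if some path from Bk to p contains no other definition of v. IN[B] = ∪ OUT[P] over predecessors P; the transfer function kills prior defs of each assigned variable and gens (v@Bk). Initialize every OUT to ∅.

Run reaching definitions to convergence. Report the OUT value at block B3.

Answer: {a@B3, b@B1, d@B2, e@B2}

Trace:
Per-block solution:
  B0:  IN={a@B0, b@B1}  OUT={a@B0, b@B1}
  B1:  IN={a@B0, b@B1}  OUT={a@B0, b@B1}
  B2:  IN={a@B0, b@B1}  OUT={a@B0, b@B1, d@B2, e@B2}
  B3:  IN={a@B0, b@B1, d@B2, e@B2}  OUT={a@B3, b@B1, d@B2, e@B2}

Merge at B3: IN[B3] = OUT[B2] = {a@B0, b@B1, d@B2, e@B2}
Applying B3's transfer function to that IN value gives OUT[B3] (row B3 above).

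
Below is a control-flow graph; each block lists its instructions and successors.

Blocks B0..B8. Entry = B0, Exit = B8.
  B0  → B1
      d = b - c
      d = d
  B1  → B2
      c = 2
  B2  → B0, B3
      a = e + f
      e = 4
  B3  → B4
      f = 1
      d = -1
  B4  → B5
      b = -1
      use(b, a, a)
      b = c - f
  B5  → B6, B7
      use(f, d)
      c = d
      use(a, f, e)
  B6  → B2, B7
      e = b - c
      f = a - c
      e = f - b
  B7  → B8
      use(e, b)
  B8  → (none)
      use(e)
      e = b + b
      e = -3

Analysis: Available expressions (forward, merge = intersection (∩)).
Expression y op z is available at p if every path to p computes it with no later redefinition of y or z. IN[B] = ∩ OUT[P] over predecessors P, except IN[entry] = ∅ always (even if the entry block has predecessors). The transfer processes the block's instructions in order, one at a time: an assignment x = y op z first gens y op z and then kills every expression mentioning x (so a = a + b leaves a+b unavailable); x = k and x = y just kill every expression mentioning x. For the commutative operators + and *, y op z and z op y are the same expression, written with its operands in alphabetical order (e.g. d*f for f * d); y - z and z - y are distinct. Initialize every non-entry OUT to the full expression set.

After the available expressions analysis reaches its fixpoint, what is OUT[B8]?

Answer: {b+b}

Trace:
Converged values:
  B0:  IN={}  OUT={b-c}
  B1:  IN={b-c}  OUT={}
  B2:  IN={}  OUT={}
  B3:  IN={}  OUT={}
  B4:  IN={}  OUT={c-f}
  B5:  IN={c-f}  OUT={}
  B6:  IN={}  OUT={a-c, b-c, f-b}
  B7:  IN={}  OUT={}
  B8:  IN={}  OUT={b+b}

Merge at B8: IN[B8] = OUT[B7] = {}
Applying B8's transfer function to that IN value gives OUT[B8] (row B8 above).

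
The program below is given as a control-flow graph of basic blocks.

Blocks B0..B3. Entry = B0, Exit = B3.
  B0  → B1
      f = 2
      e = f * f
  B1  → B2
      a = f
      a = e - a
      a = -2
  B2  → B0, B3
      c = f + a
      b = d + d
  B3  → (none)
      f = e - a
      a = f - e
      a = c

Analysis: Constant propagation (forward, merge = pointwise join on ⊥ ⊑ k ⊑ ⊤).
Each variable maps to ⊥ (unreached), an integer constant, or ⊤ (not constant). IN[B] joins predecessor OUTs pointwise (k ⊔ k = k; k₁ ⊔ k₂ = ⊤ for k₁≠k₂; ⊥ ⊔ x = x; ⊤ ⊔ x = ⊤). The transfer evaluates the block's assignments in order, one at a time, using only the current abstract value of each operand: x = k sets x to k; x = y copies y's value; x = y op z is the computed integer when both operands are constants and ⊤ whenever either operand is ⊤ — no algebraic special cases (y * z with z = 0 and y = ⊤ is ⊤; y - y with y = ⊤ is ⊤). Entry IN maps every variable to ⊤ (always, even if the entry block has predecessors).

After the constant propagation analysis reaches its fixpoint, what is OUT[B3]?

Answer: {a: 0, b: ⊤, c: 0, d: ⊤, e: 4, f: 6}

Trace:
Converged values:
  B0:  IN=(all ⊤)  OUT={e:4, f:2; rest ⊤}
  B1:  IN={e:4, f:2; rest ⊤}  OUT={a:-2, e:4, f:2; rest ⊤}
  B2:  IN={a:-2, e:4, f:2; rest ⊤}  OUT={a:-2, c:0, e:4, f:2; rest ⊤}
  B3:  IN={a:-2, c:0, e:4, f:2; rest ⊤}  OUT={a:0, c:0, e:4, f:6; rest ⊤}

Merge at B3: IN[B3] = OUT[B2] = {a: -2, b: ⊤, c: 0, d: ⊤, e: 4, f: 2}
Applying B3's transfer function to that IN value gives OUT[B3] (row B3 above).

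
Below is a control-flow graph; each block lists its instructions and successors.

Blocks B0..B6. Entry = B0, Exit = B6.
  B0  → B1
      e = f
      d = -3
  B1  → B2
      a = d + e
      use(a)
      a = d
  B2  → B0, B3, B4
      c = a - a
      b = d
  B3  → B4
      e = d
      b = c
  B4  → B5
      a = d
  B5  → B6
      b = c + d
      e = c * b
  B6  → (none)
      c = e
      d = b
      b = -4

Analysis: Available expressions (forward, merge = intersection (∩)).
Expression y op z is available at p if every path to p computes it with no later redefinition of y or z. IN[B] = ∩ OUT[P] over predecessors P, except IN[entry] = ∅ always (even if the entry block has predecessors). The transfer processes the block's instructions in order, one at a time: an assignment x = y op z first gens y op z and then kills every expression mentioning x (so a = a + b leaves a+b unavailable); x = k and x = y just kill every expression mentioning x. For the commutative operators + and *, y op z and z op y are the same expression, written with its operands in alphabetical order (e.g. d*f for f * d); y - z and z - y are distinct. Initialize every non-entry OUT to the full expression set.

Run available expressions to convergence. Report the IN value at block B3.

Converged values:
  B0:   IN={}   OUT={}
  B1:   IN={}   OUT={d+e}
  B2:   IN={d+e}   OUT={a-a, d+e}
  B3:   IN={a-a, d+e}   OUT={a-a}
  B4:   IN={a-a}   OUT={}
  B5:   IN={}   OUT={b*c, c+d}
  B6:   IN={b*c, c+d}   OUT={}

Merge at B3: IN[B3] = OUT[B2] = {a-a, d+e}

Answer: {a-a, d+e}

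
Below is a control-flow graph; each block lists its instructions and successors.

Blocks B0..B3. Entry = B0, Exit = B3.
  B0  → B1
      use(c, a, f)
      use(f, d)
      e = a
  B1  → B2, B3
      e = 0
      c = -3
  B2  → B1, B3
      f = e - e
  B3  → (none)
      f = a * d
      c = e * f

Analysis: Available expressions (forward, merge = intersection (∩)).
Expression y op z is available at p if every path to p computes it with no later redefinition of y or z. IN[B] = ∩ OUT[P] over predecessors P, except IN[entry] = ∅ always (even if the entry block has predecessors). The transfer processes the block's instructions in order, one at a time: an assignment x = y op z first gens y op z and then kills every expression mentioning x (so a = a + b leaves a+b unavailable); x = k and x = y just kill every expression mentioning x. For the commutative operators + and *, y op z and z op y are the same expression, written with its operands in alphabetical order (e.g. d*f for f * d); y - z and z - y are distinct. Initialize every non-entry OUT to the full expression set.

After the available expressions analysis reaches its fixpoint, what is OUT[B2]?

Fixpoint table:
  B0:   IN={}   OUT={}
  B1:   IN={}   OUT={}
  B2:   IN={}   OUT={e-e}
  B3:   IN={}   OUT={a*d, e*f}

Merge at B2: IN[B2] = OUT[B1] = {}
Applying B2's transfer function to that IN value gives OUT[B2] (row B2 above).

Answer: {e-e}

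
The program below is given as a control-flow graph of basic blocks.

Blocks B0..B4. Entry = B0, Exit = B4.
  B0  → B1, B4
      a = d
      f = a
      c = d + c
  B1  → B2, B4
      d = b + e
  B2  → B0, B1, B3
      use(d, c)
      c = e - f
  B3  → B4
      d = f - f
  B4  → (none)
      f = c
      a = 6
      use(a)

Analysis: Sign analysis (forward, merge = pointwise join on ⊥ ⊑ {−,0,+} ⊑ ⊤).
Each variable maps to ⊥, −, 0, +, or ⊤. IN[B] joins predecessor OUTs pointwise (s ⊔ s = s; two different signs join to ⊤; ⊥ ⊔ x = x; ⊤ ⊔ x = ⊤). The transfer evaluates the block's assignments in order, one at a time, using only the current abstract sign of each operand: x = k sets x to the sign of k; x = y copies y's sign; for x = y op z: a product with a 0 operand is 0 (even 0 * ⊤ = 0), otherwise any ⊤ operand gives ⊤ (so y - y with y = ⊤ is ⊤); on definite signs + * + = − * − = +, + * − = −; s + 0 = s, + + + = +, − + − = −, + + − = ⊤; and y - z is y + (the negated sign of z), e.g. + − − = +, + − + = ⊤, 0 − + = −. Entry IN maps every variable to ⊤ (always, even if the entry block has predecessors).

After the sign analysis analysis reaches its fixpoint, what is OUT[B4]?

Answer: {a: +, b: ⊤, c: ⊤, d: ⊤, e: ⊤, f: ⊤}

Working:
Per-block solution:
  B0:   IN=(all ⊤)   OUT=(all ⊤)
  B1:   IN=(all ⊤)   OUT=(all ⊤)
  B2:   IN=(all ⊤)   OUT=(all ⊤)
  B3:   IN=(all ⊤)   OUT=(all ⊤)
  B4:   IN=(all ⊤)   OUT={a:+; rest ⊤}

Merge at B4: IN[B4] = OUT[B0] ⊔ OUT[B1] ⊔ OUT[B3] = {a: ⊤, b: ⊤, c: ⊤, d: ⊤, e: ⊤, f: ⊤}
Applying B4's transfer function to that IN value gives OUT[B4] (row B4 above).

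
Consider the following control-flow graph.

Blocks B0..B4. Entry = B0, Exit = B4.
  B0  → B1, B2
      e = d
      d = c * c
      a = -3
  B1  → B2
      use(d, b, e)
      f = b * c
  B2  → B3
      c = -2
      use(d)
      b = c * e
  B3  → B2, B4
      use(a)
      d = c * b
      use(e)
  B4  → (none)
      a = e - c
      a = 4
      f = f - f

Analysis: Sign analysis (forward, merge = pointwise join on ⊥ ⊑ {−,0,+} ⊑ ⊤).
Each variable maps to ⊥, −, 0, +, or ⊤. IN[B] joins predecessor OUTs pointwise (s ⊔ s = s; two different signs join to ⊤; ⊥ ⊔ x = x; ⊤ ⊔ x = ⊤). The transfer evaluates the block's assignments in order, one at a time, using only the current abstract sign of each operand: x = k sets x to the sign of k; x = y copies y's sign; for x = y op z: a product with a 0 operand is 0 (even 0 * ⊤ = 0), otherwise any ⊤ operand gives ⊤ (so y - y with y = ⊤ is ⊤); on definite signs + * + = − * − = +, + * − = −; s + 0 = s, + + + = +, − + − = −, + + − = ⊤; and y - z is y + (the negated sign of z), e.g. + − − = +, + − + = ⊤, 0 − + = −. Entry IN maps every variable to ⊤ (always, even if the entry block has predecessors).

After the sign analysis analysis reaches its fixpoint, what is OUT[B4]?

Answer: {a: +, b: ⊤, c: -, d: ⊤, e: ⊤, f: ⊤}

Trace:
Per-block solution:
  B0: | IN=(all ⊤) | OUT={a:-; rest ⊤}
  B1: | IN={a:-; rest ⊤} | OUT={a:-; rest ⊤}
  B2: | IN={a:-; rest ⊤} | OUT={a:-, c:-; rest ⊤}
  B3: | IN={a:-, c:-; rest ⊤} | OUT={a:-, c:-; rest ⊤}
  B4: | IN={a:-, c:-; rest ⊤} | OUT={a:+, c:-; rest ⊤}

Merge at B4: IN[B4] = OUT[B3] = {a: -, b: ⊤, c: -, d: ⊤, e: ⊤, f: ⊤}
Applying B4's transfer function to that IN value gives OUT[B4] (row B4 above).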